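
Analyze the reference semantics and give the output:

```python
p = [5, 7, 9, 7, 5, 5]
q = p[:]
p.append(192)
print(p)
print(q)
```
[5, 7, 9, 7, 5, 5, 192]
[5, 7, 9, 7, 5, 5]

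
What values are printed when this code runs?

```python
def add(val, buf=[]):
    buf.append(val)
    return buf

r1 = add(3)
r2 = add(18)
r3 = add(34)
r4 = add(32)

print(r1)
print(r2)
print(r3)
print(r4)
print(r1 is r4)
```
[3, 18, 34, 32]
[3, 18, 34, 32]
[3, 18, 34, 32]
[3, 18, 34, 32]
True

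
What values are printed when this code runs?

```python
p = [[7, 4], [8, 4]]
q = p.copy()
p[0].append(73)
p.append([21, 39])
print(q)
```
[[7, 4, 73], [8, 4]]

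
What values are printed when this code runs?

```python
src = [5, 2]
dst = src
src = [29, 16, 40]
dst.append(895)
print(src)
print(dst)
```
[29, 16, 40]
[5, 2, 895]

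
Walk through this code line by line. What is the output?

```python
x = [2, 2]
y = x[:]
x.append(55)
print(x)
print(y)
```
[2, 2, 55]
[2, 2]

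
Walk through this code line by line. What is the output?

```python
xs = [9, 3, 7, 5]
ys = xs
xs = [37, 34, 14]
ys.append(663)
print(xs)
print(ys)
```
[37, 34, 14]
[9, 3, 7, 5, 663]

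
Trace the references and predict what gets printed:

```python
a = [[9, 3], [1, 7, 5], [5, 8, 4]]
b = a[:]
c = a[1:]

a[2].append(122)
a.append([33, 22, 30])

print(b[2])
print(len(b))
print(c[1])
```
[5, 8, 4, 122]
3
[5, 8, 4, 122]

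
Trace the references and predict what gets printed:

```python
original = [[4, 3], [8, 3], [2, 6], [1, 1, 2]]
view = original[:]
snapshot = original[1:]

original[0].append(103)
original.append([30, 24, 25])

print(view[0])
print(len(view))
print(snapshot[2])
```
[4, 3, 103]
4
[1, 1, 2]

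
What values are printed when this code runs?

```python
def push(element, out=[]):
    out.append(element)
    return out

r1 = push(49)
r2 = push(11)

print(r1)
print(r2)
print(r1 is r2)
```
[49, 11]
[49, 11]
True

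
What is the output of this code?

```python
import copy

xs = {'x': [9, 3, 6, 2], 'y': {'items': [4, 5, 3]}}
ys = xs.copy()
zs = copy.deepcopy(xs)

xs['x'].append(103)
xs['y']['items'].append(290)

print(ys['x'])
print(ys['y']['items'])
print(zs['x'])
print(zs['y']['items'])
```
[9, 3, 6, 2, 103]
[4, 5, 3, 290]
[9, 3, 6, 2]
[4, 5, 3]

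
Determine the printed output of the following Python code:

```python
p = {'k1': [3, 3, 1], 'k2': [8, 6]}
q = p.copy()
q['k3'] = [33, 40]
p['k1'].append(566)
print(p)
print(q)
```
{'k1': [3, 3, 1, 566], 'k2': [8, 6]}
{'k1': [3, 3, 1, 566], 'k2': [8, 6], 'k3': [33, 40]}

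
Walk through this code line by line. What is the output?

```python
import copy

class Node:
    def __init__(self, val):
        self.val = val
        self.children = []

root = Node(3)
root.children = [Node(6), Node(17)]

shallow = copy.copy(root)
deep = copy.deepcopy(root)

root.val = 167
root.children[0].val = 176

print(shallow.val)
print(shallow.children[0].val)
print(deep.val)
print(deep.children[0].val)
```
3
176
3
6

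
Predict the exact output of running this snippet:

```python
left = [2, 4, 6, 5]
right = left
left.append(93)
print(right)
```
[2, 4, 6, 5, 93]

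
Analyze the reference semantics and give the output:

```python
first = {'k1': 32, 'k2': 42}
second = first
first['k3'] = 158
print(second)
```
{'k1': 32, 'k2': 42, 'k3': 158}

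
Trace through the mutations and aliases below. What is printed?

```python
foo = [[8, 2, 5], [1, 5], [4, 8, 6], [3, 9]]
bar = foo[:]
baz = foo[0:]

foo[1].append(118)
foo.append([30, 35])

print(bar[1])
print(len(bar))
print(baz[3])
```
[1, 5, 118]
4
[3, 9]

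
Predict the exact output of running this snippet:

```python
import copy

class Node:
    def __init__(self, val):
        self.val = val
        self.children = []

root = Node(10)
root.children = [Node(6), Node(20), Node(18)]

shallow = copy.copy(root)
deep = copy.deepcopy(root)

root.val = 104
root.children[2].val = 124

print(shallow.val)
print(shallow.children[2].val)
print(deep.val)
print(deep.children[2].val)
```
10
124
10
18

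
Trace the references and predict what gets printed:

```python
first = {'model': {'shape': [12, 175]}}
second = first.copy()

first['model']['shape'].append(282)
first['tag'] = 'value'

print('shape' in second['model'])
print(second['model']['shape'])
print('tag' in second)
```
True
[12, 175, 282]
False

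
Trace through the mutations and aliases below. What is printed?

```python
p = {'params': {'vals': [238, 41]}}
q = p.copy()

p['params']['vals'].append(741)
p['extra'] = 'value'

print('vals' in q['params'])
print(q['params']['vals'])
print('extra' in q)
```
True
[238, 41, 741]
False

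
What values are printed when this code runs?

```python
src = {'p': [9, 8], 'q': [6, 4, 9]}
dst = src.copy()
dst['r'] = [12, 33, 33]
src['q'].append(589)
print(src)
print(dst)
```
{'p': [9, 8], 'q': [6, 4, 9, 589]}
{'p': [9, 8], 'q': [6, 4, 9, 589], 'r': [12, 33, 33]}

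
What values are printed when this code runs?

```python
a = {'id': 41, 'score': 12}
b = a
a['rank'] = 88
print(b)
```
{'id': 41, 'score': 12, 'rank': 88}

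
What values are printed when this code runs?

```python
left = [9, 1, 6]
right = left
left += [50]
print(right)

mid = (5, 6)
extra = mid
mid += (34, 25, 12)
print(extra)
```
[9, 1, 6, 50]
(5, 6)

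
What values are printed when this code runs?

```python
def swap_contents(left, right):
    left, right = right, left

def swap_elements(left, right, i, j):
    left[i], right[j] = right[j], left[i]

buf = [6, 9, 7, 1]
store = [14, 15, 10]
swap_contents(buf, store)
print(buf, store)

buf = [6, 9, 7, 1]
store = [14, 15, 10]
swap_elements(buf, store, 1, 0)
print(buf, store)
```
[6, 9, 7, 1] [14, 15, 10]
[6, 14, 7, 1] [9, 15, 10]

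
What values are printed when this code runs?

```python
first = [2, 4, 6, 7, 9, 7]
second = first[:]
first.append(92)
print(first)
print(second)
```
[2, 4, 6, 7, 9, 7, 92]
[2, 4, 6, 7, 9, 7]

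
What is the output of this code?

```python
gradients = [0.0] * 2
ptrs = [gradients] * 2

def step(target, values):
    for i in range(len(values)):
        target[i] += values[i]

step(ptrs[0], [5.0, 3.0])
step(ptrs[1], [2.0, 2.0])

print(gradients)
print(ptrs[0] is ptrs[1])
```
[7.0, 5.0]
True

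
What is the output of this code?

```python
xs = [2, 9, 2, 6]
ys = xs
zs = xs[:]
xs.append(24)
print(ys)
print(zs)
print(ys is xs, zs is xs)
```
[2, 9, 2, 6, 24]
[2, 9, 2, 6]
True False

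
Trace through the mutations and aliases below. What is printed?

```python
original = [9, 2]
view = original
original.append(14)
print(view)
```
[9, 2, 14]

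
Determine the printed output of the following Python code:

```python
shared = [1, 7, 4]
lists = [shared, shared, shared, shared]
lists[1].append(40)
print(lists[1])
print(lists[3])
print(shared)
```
[1, 7, 4, 40]
[1, 7, 4, 40]
[1, 7, 4, 40]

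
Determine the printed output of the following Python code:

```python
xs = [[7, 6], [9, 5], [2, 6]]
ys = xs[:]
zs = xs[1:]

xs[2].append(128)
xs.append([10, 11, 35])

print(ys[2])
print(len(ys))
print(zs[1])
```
[2, 6, 128]
3
[2, 6, 128]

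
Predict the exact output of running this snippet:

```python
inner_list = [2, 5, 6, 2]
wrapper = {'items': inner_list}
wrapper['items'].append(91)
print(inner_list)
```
[2, 5, 6, 2, 91]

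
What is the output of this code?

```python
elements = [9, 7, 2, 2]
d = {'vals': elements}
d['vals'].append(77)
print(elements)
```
[9, 7, 2, 2, 77]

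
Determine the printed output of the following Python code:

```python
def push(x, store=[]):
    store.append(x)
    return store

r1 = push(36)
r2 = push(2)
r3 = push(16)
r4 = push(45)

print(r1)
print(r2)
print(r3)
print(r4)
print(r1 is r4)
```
[36, 2, 16, 45]
[36, 2, 16, 45]
[36, 2, 16, 45]
[36, 2, 16, 45]
True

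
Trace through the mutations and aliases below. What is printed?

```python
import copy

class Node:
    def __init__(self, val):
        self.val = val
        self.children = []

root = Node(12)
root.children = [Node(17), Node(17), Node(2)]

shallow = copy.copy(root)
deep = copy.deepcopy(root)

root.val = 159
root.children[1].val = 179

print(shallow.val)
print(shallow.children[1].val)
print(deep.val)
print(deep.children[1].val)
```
12
179
12
17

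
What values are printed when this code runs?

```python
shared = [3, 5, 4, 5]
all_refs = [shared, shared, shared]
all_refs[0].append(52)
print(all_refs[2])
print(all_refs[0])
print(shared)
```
[3, 5, 4, 5, 52]
[3, 5, 4, 5, 52]
[3, 5, 4, 5, 52]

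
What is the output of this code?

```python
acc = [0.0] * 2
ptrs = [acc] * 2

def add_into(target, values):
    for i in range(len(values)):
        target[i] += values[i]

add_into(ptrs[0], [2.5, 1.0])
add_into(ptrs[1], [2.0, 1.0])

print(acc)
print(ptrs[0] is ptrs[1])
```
[4.5, 2.0]
True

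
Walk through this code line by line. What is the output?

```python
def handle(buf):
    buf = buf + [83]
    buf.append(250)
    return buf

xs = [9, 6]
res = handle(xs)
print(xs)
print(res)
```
[9, 6]
[9, 6, 83, 250]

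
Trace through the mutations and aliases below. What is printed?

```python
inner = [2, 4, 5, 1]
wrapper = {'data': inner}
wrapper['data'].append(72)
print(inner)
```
[2, 4, 5, 1, 72]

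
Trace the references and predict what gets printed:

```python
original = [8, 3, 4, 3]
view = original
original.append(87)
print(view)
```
[8, 3, 4, 3, 87]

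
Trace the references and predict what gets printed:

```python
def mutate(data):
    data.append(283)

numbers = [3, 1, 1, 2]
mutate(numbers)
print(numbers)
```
[3, 1, 1, 2, 283]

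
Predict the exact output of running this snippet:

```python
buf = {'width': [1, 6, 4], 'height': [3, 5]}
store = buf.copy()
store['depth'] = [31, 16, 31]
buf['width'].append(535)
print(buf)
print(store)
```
{'width': [1, 6, 4, 535], 'height': [3, 5]}
{'width': [1, 6, 4, 535], 'height': [3, 5], 'depth': [31, 16, 31]}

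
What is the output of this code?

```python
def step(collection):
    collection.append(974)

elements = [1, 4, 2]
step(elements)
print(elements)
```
[1, 4, 2, 974]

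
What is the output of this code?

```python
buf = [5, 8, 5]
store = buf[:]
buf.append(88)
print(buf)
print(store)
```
[5, 8, 5, 88]
[5, 8, 5]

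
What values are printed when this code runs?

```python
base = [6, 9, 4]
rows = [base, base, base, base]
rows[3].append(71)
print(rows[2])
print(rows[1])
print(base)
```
[6, 9, 4, 71]
[6, 9, 4, 71]
[6, 9, 4, 71]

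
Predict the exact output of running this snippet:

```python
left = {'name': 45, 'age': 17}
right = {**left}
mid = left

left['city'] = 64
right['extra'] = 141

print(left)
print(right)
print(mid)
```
{'name': 45, 'age': 17, 'city': 64}
{'name': 45, 'age': 17, 'extra': 141}
{'name': 45, 'age': 17, 'city': 64}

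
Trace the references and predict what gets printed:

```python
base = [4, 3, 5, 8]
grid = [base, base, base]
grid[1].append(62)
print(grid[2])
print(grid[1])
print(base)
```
[4, 3, 5, 8, 62]
[4, 3, 5, 8, 62]
[4, 3, 5, 8, 62]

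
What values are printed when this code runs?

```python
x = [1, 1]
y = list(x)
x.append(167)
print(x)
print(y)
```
[1, 1, 167]
[1, 1]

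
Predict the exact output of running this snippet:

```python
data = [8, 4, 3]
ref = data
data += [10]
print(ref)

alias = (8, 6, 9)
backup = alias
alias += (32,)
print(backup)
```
[8, 4, 3, 10]
(8, 6, 9)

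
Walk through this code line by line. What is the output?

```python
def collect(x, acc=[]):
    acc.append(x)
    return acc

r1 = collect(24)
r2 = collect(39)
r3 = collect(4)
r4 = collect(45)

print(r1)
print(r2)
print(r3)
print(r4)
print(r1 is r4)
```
[24, 39, 4, 45]
[24, 39, 4, 45]
[24, 39, 4, 45]
[24, 39, 4, 45]
True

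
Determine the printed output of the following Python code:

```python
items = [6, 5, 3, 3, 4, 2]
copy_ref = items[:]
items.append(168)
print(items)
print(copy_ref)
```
[6, 5, 3, 3, 4, 2, 168]
[6, 5, 3, 3, 4, 2]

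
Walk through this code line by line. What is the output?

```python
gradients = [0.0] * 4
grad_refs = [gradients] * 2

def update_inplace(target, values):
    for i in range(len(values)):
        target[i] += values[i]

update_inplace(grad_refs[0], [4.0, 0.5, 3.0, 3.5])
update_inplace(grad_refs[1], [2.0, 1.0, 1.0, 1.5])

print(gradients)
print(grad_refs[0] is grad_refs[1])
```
[6.0, 1.5, 4.0, 5.0]
True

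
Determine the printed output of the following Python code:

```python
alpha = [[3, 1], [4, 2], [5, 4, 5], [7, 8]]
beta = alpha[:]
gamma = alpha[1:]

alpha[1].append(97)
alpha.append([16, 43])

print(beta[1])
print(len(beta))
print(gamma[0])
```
[4, 2, 97]
4
[4, 2, 97]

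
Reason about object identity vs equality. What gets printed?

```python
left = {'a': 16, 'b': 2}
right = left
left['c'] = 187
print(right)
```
{'a': 16, 'b': 2, 'c': 187}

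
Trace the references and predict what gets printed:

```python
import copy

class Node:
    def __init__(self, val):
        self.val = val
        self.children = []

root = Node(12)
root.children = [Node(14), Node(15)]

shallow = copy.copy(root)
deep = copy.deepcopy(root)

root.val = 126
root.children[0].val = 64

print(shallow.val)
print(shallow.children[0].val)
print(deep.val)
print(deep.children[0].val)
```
12
64
12
14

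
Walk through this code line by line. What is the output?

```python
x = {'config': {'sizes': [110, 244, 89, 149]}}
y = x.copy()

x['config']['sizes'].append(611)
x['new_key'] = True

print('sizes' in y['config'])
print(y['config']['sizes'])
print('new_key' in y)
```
True
[110, 244, 89, 149, 611]
False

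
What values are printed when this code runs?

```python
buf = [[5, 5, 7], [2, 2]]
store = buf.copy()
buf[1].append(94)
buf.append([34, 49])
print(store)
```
[[5, 5, 7], [2, 2, 94]]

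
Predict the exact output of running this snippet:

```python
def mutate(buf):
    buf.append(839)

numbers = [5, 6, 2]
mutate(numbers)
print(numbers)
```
[5, 6, 2, 839]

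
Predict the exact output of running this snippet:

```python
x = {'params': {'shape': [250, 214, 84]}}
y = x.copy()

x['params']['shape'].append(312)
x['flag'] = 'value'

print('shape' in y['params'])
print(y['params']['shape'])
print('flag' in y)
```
True
[250, 214, 84, 312]
False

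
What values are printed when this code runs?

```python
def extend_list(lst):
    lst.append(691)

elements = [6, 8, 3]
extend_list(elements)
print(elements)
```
[6, 8, 3, 691]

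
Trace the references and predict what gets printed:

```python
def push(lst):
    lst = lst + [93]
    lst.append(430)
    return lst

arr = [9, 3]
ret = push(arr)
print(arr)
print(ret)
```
[9, 3]
[9, 3, 93, 430]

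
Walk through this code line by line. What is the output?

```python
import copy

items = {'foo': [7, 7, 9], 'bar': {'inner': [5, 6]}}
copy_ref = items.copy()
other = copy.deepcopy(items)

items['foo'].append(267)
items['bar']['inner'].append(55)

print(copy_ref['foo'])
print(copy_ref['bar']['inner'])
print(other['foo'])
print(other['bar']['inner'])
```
[7, 7, 9, 267]
[5, 6, 55]
[7, 7, 9]
[5, 6]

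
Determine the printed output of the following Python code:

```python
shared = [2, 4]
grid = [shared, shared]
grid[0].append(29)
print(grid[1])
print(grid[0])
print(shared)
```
[2, 4, 29]
[2, 4, 29]
[2, 4, 29]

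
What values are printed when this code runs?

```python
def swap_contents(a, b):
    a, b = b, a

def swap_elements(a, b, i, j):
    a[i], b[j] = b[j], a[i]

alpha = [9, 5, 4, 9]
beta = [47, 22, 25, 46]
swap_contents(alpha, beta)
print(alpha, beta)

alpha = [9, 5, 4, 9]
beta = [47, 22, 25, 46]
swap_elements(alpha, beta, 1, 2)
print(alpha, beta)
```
[9, 5, 4, 9] [47, 22, 25, 46]
[9, 25, 4, 9] [47, 22, 5, 46]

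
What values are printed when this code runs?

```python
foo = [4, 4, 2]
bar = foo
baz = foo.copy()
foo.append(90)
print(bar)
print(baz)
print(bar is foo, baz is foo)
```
[4, 4, 2, 90]
[4, 4, 2]
True False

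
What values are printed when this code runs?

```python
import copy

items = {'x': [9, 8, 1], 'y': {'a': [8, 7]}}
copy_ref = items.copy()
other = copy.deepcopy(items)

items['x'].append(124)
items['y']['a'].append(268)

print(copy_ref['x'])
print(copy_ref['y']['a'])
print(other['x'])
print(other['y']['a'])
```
[9, 8, 1, 124]
[8, 7, 268]
[9, 8, 1]
[8, 7]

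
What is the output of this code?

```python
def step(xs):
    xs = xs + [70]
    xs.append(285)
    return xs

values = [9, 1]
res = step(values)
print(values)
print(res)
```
[9, 1]
[9, 1, 70, 285]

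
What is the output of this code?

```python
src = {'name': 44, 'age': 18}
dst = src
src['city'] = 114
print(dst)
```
{'name': 44, 'age': 18, 'city': 114}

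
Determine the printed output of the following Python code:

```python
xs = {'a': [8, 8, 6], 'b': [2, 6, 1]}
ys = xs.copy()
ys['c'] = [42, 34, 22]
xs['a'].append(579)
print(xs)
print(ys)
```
{'a': [8, 8, 6, 579], 'b': [2, 6, 1]}
{'a': [8, 8, 6, 579], 'b': [2, 6, 1], 'c': [42, 34, 22]}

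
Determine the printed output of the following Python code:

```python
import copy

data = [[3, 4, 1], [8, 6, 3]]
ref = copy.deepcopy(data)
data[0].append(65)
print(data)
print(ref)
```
[[3, 4, 1, 65], [8, 6, 3]]
[[3, 4, 1], [8, 6, 3]]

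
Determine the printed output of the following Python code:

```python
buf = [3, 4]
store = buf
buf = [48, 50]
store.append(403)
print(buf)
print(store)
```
[48, 50]
[3, 4, 403]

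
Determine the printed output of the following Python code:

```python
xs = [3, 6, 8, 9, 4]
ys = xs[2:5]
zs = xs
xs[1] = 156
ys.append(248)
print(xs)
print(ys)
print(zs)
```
[3, 156, 8, 9, 4]
[8, 9, 4, 248]
[3, 156, 8, 9, 4]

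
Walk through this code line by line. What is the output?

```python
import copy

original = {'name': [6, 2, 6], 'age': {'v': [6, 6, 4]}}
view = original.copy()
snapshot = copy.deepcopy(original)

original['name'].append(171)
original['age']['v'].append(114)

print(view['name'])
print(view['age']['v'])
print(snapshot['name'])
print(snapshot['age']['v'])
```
[6, 2, 6, 171]
[6, 6, 4, 114]
[6, 2, 6]
[6, 6, 4]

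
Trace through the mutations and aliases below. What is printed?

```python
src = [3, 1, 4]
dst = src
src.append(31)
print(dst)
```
[3, 1, 4, 31]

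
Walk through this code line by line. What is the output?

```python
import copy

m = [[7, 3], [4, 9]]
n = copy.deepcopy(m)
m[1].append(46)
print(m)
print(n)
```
[[7, 3], [4, 9, 46]]
[[7, 3], [4, 9]]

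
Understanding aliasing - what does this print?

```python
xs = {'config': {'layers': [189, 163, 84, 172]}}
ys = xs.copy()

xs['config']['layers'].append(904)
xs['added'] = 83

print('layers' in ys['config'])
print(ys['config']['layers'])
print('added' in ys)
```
True
[189, 163, 84, 172, 904]
False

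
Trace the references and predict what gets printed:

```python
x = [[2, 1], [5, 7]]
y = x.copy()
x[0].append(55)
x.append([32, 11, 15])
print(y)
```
[[2, 1, 55], [5, 7]]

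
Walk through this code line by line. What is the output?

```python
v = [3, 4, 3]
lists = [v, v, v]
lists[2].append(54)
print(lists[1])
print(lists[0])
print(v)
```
[3, 4, 3, 54]
[3, 4, 3, 54]
[3, 4, 3, 54]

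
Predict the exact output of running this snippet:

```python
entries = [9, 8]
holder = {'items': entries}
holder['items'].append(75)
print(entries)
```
[9, 8, 75]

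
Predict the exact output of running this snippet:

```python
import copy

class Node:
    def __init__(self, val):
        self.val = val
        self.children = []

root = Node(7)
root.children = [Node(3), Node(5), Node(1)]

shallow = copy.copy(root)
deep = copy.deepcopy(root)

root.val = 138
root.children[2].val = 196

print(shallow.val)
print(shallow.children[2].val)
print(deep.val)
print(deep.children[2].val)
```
7
196
7
1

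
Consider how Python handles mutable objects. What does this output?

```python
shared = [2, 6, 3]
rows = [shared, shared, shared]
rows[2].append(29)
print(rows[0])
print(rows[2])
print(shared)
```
[2, 6, 3, 29]
[2, 6, 3, 29]
[2, 6, 3, 29]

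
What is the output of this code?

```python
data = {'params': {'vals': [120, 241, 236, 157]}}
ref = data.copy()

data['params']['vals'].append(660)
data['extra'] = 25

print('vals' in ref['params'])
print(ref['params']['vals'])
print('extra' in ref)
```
True
[120, 241, 236, 157, 660]
False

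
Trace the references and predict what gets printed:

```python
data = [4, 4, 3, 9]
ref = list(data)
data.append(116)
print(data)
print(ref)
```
[4, 4, 3, 9, 116]
[4, 4, 3, 9]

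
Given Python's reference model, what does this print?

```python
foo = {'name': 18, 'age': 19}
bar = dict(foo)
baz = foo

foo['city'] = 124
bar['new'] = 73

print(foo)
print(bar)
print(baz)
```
{'name': 18, 'age': 19, 'city': 124}
{'name': 18, 'age': 19, 'new': 73}
{'name': 18, 'age': 19, 'city': 124}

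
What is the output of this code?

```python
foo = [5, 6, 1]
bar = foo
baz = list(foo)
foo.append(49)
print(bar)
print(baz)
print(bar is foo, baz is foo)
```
[5, 6, 1, 49]
[5, 6, 1]
True False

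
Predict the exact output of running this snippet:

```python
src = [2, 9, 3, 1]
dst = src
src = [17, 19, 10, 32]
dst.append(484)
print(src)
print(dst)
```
[17, 19, 10, 32]
[2, 9, 3, 1, 484]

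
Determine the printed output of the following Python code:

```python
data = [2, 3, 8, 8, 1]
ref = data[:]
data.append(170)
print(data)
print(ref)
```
[2, 3, 8, 8, 1, 170]
[2, 3, 8, 8, 1]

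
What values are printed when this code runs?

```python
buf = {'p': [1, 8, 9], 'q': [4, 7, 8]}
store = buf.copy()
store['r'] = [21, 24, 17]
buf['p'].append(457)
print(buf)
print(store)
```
{'p': [1, 8, 9, 457], 'q': [4, 7, 8]}
{'p': [1, 8, 9, 457], 'q': [4, 7, 8], 'r': [21, 24, 17]}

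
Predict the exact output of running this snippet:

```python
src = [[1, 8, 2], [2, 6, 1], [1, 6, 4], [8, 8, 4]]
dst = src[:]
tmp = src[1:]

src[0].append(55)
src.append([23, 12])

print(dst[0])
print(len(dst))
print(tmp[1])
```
[1, 8, 2, 55]
4
[1, 6, 4]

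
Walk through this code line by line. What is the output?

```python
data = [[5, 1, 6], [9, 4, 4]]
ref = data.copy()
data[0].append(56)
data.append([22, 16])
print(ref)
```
[[5, 1, 6, 56], [9, 4, 4]]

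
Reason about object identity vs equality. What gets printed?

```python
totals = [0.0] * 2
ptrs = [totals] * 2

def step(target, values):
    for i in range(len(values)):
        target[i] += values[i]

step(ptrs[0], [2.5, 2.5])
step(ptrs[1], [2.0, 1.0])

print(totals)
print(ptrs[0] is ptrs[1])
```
[4.5, 3.5]
True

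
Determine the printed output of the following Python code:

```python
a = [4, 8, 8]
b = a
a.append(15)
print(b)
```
[4, 8, 8, 15]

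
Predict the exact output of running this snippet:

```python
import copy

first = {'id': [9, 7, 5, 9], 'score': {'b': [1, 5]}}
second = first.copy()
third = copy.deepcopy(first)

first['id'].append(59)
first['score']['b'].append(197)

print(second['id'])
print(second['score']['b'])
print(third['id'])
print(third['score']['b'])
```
[9, 7, 5, 9, 59]
[1, 5, 197]
[9, 7, 5, 9]
[1, 5]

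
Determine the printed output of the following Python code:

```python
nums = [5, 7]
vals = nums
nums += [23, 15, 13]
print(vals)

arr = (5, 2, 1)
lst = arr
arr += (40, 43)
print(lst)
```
[5, 7, 23, 15, 13]
(5, 2, 1)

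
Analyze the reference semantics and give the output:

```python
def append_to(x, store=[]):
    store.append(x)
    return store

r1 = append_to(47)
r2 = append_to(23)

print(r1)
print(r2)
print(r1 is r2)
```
[47, 23]
[47, 23]
True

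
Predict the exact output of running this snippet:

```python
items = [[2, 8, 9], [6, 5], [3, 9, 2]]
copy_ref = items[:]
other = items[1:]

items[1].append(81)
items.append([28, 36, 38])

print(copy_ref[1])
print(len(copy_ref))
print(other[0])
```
[6, 5, 81]
3
[6, 5, 81]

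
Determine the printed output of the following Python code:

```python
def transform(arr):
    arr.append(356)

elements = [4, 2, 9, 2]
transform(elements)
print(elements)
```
[4, 2, 9, 2, 356]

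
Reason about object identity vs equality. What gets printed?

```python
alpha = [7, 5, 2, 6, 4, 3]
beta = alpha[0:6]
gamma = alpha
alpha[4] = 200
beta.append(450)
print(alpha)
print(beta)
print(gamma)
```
[7, 5, 2, 6, 200, 3]
[7, 5, 2, 6, 4, 3, 450]
[7, 5, 2, 6, 200, 3]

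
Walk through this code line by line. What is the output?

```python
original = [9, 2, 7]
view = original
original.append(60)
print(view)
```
[9, 2, 7, 60]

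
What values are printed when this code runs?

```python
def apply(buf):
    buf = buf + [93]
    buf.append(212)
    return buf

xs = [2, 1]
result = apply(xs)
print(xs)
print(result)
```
[2, 1]
[2, 1, 93, 212]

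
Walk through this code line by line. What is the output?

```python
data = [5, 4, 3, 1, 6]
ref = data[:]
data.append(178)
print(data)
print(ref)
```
[5, 4, 3, 1, 6, 178]
[5, 4, 3, 1, 6]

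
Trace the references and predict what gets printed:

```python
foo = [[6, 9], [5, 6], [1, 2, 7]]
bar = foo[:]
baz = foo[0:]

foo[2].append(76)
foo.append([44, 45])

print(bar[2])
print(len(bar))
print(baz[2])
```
[1, 2, 7, 76]
3
[1, 2, 7, 76]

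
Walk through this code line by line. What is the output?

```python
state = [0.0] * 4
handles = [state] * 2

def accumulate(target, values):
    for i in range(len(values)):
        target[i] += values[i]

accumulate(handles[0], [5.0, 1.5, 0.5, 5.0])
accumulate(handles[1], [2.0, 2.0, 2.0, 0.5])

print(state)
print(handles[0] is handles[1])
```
[7.0, 3.5, 2.5, 5.5]
True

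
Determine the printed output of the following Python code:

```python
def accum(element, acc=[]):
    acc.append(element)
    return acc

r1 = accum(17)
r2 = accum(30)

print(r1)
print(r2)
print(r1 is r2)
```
[17, 30]
[17, 30]
True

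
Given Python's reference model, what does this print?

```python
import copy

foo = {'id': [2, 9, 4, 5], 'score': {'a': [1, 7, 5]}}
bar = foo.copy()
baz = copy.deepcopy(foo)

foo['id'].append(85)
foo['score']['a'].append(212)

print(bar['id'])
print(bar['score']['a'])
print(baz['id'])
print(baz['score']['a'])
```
[2, 9, 4, 5, 85]
[1, 7, 5, 212]
[2, 9, 4, 5]
[1, 7, 5]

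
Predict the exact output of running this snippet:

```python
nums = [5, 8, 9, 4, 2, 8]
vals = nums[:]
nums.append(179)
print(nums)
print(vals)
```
[5, 8, 9, 4, 2, 8, 179]
[5, 8, 9, 4, 2, 8]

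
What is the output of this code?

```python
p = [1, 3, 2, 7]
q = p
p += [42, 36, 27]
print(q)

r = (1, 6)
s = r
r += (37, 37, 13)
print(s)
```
[1, 3, 2, 7, 42, 36, 27]
(1, 6)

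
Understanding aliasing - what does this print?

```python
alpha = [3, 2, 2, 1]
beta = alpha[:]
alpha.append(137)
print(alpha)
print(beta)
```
[3, 2, 2, 1, 137]
[3, 2, 2, 1]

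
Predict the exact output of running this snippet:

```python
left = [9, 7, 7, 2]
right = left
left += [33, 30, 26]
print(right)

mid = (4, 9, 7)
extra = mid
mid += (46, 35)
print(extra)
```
[9, 7, 7, 2, 33, 30, 26]
(4, 9, 7)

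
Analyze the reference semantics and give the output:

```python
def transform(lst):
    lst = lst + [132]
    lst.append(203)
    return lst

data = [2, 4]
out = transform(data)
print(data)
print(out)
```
[2, 4]
[2, 4, 132, 203]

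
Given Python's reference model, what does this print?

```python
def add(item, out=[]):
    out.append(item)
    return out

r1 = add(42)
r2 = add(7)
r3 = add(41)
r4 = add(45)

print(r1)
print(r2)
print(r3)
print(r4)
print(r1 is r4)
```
[42, 7, 41, 45]
[42, 7, 41, 45]
[42, 7, 41, 45]
[42, 7, 41, 45]
True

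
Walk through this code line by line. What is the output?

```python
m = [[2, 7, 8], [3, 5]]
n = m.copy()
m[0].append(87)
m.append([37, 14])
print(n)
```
[[2, 7, 8, 87], [3, 5]]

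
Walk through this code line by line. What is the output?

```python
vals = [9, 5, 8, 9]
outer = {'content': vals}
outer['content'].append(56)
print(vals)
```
[9, 5, 8, 9, 56]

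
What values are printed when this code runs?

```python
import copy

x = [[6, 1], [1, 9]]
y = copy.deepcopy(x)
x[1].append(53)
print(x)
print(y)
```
[[6, 1], [1, 9, 53]]
[[6, 1], [1, 9]]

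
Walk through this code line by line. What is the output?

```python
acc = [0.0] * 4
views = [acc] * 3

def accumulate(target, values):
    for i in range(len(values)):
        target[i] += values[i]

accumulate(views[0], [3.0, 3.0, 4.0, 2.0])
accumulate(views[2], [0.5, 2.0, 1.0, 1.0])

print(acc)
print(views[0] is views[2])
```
[3.5, 5.0, 5.0, 3.0]
True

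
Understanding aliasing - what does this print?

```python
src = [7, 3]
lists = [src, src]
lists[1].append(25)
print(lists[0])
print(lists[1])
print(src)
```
[7, 3, 25]
[7, 3, 25]
[7, 3, 25]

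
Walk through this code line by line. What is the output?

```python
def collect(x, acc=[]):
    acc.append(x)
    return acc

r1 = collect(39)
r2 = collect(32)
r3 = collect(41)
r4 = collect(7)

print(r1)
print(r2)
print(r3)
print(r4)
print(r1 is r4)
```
[39, 32, 41, 7]
[39, 32, 41, 7]
[39, 32, 41, 7]
[39, 32, 41, 7]
True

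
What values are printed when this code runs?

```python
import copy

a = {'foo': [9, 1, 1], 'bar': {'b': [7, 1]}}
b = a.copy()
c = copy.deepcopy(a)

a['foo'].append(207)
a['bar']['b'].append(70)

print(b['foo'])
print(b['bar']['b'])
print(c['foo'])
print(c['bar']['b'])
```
[9, 1, 1, 207]
[7, 1, 70]
[9, 1, 1]
[7, 1]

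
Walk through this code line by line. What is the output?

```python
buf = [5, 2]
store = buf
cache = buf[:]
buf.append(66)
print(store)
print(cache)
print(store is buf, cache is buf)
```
[5, 2, 66]
[5, 2]
True False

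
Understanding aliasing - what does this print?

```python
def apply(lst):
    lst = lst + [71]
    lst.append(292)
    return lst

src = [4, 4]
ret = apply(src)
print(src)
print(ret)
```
[4, 4]
[4, 4, 71, 292]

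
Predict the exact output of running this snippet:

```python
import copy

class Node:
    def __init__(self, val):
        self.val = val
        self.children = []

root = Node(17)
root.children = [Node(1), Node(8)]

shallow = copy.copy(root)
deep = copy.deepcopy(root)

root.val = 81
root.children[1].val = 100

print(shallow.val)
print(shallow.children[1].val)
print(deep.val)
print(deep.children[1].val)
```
17
100
17
8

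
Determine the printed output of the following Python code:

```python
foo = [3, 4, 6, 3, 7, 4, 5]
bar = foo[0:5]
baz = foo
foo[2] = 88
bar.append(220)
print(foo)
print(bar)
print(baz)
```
[3, 4, 88, 3, 7, 4, 5]
[3, 4, 6, 3, 7, 220]
[3, 4, 88, 3, 7, 4, 5]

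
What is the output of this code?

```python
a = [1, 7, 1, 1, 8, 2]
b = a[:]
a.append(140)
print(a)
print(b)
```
[1, 7, 1, 1, 8, 2, 140]
[1, 7, 1, 1, 8, 2]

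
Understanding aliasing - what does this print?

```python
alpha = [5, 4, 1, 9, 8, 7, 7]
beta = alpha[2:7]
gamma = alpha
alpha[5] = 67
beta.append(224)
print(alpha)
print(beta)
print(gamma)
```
[5, 4, 1, 9, 8, 67, 7]
[1, 9, 8, 7, 7, 224]
[5, 4, 1, 9, 8, 67, 7]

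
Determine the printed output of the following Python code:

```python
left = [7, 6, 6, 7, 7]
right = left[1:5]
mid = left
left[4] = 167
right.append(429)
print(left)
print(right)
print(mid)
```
[7, 6, 6, 7, 167]
[6, 6, 7, 7, 429]
[7, 6, 6, 7, 167]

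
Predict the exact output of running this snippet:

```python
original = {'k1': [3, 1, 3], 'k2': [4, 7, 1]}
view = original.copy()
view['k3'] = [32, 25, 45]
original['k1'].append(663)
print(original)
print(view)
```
{'k1': [3, 1, 3, 663], 'k2': [4, 7, 1]}
{'k1': [3, 1, 3, 663], 'k2': [4, 7, 1], 'k3': [32, 25, 45]}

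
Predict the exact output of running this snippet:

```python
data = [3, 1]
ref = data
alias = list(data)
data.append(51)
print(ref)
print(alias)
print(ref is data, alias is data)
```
[3, 1, 51]
[3, 1]
True False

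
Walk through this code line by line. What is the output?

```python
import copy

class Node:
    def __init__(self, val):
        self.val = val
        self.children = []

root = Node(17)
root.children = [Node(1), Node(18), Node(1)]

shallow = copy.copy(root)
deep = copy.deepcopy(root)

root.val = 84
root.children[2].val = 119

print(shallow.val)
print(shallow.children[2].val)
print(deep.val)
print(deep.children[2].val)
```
17
119
17
1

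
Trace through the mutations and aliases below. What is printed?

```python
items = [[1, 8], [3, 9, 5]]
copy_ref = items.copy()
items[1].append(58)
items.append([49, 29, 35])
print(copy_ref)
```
[[1, 8], [3, 9, 5, 58]]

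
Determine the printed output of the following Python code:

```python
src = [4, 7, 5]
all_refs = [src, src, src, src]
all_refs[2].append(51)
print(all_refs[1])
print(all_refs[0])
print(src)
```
[4, 7, 5, 51]
[4, 7, 5, 51]
[4, 7, 5, 51]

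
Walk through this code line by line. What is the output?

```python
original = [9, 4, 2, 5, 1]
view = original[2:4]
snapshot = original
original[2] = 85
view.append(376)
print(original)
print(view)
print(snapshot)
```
[9, 4, 85, 5, 1]
[2, 5, 376]
[9, 4, 85, 5, 1]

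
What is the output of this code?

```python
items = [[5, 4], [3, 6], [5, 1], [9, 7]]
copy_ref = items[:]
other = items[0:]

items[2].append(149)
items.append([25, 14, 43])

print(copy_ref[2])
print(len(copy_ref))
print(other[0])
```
[5, 1, 149]
4
[5, 4]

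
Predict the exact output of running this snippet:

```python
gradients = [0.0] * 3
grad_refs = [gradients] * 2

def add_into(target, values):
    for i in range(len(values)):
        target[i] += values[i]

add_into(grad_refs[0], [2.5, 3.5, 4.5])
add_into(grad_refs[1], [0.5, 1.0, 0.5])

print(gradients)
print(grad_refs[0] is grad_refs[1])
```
[3.0, 4.5, 5.0]
True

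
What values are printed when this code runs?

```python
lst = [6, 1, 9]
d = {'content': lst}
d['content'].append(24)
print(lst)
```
[6, 1, 9, 24]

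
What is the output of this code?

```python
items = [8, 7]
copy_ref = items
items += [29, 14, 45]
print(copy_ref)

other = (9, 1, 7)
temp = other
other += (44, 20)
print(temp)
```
[8, 7, 29, 14, 45]
(9, 1, 7)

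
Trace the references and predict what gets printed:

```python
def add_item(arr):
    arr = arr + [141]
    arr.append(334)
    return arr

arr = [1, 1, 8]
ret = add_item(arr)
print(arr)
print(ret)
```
[1, 1, 8]
[1, 1, 8, 141, 334]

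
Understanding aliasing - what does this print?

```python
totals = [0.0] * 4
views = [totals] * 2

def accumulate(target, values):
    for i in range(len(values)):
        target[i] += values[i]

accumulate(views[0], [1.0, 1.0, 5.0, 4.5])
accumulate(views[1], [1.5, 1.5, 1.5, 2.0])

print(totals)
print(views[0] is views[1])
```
[2.5, 2.5, 6.5, 6.5]
True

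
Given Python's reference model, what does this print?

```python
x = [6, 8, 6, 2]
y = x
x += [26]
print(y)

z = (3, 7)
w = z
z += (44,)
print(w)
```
[6, 8, 6, 2, 26]
(3, 7)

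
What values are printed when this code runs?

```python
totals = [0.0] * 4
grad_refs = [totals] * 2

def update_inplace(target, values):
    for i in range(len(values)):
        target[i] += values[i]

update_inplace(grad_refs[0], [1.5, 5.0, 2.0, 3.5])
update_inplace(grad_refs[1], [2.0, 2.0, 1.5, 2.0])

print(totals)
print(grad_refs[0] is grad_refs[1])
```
[3.5, 7.0, 3.5, 5.5]
True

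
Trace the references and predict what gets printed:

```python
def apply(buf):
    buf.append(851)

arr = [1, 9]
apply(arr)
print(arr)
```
[1, 9, 851]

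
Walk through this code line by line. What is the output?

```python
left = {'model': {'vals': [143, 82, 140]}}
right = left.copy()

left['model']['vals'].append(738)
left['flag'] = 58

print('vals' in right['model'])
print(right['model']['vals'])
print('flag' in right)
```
True
[143, 82, 140, 738]
False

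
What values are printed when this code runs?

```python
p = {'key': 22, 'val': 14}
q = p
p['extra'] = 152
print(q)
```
{'key': 22, 'val': 14, 'extra': 152}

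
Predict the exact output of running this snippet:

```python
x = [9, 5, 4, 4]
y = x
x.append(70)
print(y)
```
[9, 5, 4, 4, 70]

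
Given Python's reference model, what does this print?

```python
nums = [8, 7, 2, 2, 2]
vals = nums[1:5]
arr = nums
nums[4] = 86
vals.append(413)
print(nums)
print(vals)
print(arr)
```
[8, 7, 2, 2, 86]
[7, 2, 2, 2, 413]
[8, 7, 2, 2, 86]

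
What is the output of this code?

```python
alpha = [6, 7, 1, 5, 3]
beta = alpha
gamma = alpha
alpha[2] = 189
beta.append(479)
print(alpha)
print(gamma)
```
[6, 7, 189, 5, 3, 479]
[6, 7, 189, 5, 3, 479]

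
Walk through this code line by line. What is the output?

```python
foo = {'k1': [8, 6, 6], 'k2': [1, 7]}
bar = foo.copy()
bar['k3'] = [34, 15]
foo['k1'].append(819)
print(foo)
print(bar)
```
{'k1': [8, 6, 6, 819], 'k2': [1, 7]}
{'k1': [8, 6, 6, 819], 'k2': [1, 7], 'k3': [34, 15]}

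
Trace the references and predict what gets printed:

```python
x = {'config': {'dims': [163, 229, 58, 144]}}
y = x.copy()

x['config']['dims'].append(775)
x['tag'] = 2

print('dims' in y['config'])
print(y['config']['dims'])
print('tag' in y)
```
True
[163, 229, 58, 144, 775]
False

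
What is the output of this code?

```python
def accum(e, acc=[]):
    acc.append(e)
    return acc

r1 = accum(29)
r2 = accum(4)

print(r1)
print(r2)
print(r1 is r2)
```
[29, 4]
[29, 4]
True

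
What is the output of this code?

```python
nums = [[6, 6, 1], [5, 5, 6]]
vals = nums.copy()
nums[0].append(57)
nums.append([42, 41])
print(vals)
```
[[6, 6, 1, 57], [5, 5, 6]]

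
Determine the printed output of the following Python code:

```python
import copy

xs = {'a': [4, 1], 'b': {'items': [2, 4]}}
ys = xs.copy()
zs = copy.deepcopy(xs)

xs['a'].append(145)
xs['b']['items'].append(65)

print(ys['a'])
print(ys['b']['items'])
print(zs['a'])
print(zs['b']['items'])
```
[4, 1, 145]
[2, 4, 65]
[4, 1]
[2, 4]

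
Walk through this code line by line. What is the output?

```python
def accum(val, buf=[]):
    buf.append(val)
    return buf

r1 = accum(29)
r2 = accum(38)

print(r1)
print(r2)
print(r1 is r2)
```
[29, 38]
[29, 38]
True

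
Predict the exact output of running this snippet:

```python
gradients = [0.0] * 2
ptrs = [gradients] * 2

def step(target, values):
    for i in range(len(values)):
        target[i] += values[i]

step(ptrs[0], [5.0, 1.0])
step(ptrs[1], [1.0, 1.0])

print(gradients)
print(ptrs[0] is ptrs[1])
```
[6.0, 2.0]
True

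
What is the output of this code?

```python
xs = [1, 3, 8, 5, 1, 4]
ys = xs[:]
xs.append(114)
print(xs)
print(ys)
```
[1, 3, 8, 5, 1, 4, 114]
[1, 3, 8, 5, 1, 4]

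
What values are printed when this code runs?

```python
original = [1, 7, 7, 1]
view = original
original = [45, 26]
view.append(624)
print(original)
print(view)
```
[45, 26]
[1, 7, 7, 1, 624]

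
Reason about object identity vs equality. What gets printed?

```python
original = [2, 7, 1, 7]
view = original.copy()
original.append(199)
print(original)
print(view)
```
[2, 7, 1, 7, 199]
[2, 7, 1, 7]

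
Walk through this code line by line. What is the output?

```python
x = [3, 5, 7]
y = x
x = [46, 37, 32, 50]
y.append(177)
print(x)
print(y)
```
[46, 37, 32, 50]
[3, 5, 7, 177]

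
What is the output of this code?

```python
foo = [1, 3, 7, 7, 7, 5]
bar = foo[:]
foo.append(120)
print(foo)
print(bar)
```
[1, 3, 7, 7, 7, 5, 120]
[1, 3, 7, 7, 7, 5]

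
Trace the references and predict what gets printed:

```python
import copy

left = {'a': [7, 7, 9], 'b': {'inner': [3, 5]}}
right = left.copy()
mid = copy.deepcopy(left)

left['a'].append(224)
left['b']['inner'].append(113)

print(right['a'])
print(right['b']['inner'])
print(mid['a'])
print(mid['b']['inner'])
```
[7, 7, 9, 224]
[3, 5, 113]
[7, 7, 9]
[3, 5]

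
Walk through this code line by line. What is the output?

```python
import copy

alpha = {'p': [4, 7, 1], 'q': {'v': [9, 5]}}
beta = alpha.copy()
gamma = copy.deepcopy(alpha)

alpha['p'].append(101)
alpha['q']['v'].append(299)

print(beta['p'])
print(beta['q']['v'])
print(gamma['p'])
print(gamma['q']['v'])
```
[4, 7, 1, 101]
[9, 5, 299]
[4, 7, 1]
[9, 5]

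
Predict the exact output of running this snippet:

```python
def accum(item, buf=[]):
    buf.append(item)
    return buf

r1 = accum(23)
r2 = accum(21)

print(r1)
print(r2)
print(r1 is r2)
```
[23, 21]
[23, 21]
True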